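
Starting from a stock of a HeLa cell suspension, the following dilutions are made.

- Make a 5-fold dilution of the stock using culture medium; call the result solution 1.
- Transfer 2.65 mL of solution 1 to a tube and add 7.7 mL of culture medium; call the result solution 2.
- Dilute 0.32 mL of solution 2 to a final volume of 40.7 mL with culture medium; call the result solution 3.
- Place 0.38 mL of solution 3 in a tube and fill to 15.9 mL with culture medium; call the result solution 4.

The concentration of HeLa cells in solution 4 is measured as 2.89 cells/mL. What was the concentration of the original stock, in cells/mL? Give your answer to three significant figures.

Step 1: 5-fold → factor 5
Step 2: 2.65 mL + 7.7 mL = 10.35 mL total → factor 10.35/2.65 = 3.9057
Step 3: 0.32 mL brought to 40.7 mL → factor 40.7/0.32 = 127.19
Step 4: 0.38 mL brought to 15.9 mL → factor 15.9/0.38 = 41.842
Overall dilution factor = 5 × 3.9057 × 127.19 × 41.842 = 1.0393 × 10^5
Stock = 2.89 cells/mL × 1.0393 × 10^5 = 3.00 × 10^5 cells/mL

3.00 × 10^5 cells/mL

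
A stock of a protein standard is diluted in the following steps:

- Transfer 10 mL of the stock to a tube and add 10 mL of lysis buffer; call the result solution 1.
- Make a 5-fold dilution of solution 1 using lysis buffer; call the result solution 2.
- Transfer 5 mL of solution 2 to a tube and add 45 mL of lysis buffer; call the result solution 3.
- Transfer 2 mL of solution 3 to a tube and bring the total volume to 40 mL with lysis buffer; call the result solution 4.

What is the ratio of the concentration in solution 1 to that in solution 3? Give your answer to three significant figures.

50.0

Step 1: 10 mL + 10 mL = 20 mL total → factor 20/10 = 2
Step 2: 5-fold → factor 5
Step 3: 5 mL + 45 mL = 50 mL total → factor 50/5 = 10
Dilution factor to solution 1 = 2; to solution 3 = 100
[solution 1]/[solution 3] = (factor to solution 3)/(factor to solution 1) = 100/2 = 50.0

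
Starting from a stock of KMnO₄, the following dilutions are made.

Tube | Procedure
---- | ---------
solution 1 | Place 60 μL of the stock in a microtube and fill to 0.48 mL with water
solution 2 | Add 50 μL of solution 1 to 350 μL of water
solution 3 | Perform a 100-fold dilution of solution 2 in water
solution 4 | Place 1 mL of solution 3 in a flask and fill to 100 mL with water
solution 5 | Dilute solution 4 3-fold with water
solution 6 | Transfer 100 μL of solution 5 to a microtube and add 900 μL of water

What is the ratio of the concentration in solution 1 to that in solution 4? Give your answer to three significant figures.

8.00 × 10^4

Step 1: 60 μL brought to 0.48 mL → factor 480/60 = 8
Step 2: 50 μL + 350 μL = 400 μL total → factor 400/50 = 8
Step 3: 100-fold → factor 100
Step 4: 1 mL brought to 100 mL → factor 100/1 = 100
Dilution factor to solution 1 = 8; to solution 4 = 6.4 × 10^5
[solution 1]/[solution 4] = (factor to solution 4)/(factor to solution 1) = 6.4 × 10^5/8 = 8.00 × 10^4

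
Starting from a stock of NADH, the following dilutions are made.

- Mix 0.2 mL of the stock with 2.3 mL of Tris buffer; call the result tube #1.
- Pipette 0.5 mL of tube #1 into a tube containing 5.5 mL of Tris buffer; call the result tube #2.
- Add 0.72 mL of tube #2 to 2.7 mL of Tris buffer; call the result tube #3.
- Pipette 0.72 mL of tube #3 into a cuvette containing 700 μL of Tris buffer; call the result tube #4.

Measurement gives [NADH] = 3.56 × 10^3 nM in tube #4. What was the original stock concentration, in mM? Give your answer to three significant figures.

Step 1: 0.2 mL + 2.3 mL = 2.5 mL total → factor 2.5/0.2 = 12.5
Step 2: 0.5 mL + 5.5 mL = 6 mL total → factor 6/0.5 = 12
Step 3: 0.72 mL + 2.7 mL = 3.42 mL total → factor 3.42/0.72 = 4.75
Step 4: 0.72 mL + 700 μL = 1.42 mL total → factor 1.42/0.72 = 1.9722
Overall dilution factor = 12.5 × 12 × 4.75 × 1.9722 = 1405.2
Stock = 3.56 × 10^3 nM × 1405.2 = 5.003 × 10^6 nM = 5.00 mM

5.00 mM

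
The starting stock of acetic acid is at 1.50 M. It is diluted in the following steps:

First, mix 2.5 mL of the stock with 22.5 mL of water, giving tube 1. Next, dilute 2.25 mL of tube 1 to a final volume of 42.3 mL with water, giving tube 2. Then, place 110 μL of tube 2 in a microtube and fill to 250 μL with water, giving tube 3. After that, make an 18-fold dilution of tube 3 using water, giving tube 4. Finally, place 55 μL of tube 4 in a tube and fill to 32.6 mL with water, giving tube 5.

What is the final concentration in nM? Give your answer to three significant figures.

Step 1: 2.5 mL + 22.5 mL = 25 mL total → factor 25/2.5 = 10
Step 2: 2.25 mL brought to 42.3 mL → factor 42.3/2.25 = 18.8
Step 3: 110 μL brought to 250 μL → factor 250/110 = 2.2727
Step 4: 18-fold → factor 18
Step 5: 55 μL brought to 32.6 mL → factor 32600/55 = 592.73
Overall dilution factor = 10 × 18.8 × 2.2727 × 18 × 592.73 = 4.5586 × 10^6
Final = 1.50 M / 4.5586 × 10^6 = 3.290 × 10^-7 M = 329 nM

329 nM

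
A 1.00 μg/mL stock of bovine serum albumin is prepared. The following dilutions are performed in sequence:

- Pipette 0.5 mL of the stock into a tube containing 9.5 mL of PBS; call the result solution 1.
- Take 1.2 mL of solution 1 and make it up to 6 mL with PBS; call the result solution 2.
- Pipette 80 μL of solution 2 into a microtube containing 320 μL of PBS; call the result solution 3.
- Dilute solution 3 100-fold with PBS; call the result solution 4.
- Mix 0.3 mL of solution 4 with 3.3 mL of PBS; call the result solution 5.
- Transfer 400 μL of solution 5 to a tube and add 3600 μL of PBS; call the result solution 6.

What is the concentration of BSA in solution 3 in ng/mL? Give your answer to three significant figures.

Step 1: 0.5 mL + 9.5 mL = 10 mL total → factor 10/0.5 = 20
Step 2: 1.2 mL brought to 6 mL → factor 6/1.2 = 5
Step 3: 80 μL + 320 μL = 400 μL total → factor 400/80 = 5
Dilution factor through solution 3 = 20 × 5 × 5 = 500
[solution 3] = 1.00 μg/mL / 500 = 0.002000 μg/mL = 2.00 ng/mL

2.00 ng/mL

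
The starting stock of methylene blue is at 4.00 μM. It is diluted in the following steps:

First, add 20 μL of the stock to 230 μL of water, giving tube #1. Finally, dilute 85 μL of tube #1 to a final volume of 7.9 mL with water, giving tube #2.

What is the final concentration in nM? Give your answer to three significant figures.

Step 1: 20 μL + 230 μL = 250 μL total → factor 250/20 = 12.5
Step 2: 85 μL brought to 7.9 mL → factor 7900/85 = 92.941
Overall dilution factor = 12.5 × 92.941 = 1161.8
Final = 4.00 μM / 1161.8 = 0.003443 μM = 3.44 nM

3.44 nM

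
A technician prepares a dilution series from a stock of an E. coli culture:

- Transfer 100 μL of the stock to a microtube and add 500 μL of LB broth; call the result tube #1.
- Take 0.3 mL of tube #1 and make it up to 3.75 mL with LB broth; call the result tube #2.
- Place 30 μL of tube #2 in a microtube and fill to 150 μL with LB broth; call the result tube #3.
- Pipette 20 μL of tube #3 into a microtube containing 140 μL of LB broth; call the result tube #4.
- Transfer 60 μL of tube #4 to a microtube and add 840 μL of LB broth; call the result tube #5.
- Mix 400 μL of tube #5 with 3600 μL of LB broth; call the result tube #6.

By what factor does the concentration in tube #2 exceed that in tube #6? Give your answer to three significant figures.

Step 1: 100 μL + 500 μL = 600 μL total → factor 600/100 = 6
Step 2: 0.3 mL brought to 3.75 mL → factor 3.75/0.3 = 12.5
Step 3: 30 μL brought to 150 μL → factor 150/30 = 5
Step 4: 20 μL + 140 μL = 160 μL total → factor 160/20 = 8
Step 5: 60 μL + 840 μL = 900 μL total → factor 900/60 = 15
Step 6: 400 μL + 3600 μL = 4000 μL total → factor 4000/400 = 10
Dilution factor to tube #2 = 75; to tube #6 = 4.5 × 10^5
[tube #2]/[tube #6] = (factor to tube #6)/(factor to tube #2) = 4.5 × 10^5/75 = 6.00 × 10^3

6.00 × 10^3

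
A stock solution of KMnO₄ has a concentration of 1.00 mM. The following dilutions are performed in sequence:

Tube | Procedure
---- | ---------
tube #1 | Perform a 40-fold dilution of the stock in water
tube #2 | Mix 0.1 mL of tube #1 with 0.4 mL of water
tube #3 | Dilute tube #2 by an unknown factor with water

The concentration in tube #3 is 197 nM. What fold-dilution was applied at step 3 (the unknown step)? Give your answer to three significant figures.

25.4-fold

Step 1: 40-fold → factor 40
Step 2: 0.1 mL + 0.4 mL = 0.5 mL total → factor 0.5/0.1 = 5
Step 3: unknown factor x
Product of known-step factors = 200
Overall factor = 1.00 mM / (197 nM) = 5076.1
x = 5076.1 / 200 = 25.4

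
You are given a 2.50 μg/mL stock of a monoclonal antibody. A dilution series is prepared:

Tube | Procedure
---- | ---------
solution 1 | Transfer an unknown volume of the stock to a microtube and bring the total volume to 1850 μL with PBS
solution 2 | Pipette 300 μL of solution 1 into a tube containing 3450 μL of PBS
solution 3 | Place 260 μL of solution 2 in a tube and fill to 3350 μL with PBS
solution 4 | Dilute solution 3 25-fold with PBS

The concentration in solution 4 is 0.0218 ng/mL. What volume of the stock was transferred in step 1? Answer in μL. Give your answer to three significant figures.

65.0 μL

Step 1: v brought to 1850 μL → factor = 1850 μL/v
Step 2: 300 μL + 3450 μL = 3750 μL total → factor 3750/300 = 12.5
Step 3: 260 μL brought to 3350 μL → factor 3350/260 = 12.885
Step 4: 25-fold → factor 25
Product of known-step factors = 4026.4
Overall factor = 2.50 μg/mL / (0.0218 ng/mL) = 1.1468 × 10^5
Step-1 factor = 1.1468 × 10^5 / 4026.4 = 28.481
v = 1850 μL / 28.481 = 65.0 μL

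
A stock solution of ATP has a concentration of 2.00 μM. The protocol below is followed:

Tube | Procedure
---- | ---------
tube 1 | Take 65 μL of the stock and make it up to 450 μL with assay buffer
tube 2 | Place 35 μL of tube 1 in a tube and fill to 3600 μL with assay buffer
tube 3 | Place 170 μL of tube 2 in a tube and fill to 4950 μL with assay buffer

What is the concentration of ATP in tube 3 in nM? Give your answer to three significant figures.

Step 1: 65 μL brought to 450 μL → factor 450/65 = 6.9231
Step 2: 35 μL brought to 3600 μL → factor 3600/35 = 102.86
Step 3: 170 μL brought to 4950 μL → factor 4950/170 = 29.118
Overall dilution factor = 6.9231 × 102.86 × 29.118 = 20734
Final = 2.00 μM / 20734 = 9.646 × 10^-5 μM = 0.0965 nM

0.0965 nM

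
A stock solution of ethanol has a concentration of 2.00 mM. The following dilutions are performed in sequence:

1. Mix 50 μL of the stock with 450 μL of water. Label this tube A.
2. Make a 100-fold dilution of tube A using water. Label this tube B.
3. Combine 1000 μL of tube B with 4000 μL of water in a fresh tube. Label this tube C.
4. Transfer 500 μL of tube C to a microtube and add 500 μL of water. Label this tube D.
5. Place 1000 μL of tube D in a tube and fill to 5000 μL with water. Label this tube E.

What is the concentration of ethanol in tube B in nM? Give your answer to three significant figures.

2.00 × 10^3 nM

Step 1: 50 μL + 450 μL = 500 μL total → factor 500/50 = 10
Step 2: 100-fold → factor 100
Dilution factor through tube B = 10 × 100 = 1000
[tube B] = 2.00 mM / 1000 = 0.002000 mM = 2.00 × 10^3 nM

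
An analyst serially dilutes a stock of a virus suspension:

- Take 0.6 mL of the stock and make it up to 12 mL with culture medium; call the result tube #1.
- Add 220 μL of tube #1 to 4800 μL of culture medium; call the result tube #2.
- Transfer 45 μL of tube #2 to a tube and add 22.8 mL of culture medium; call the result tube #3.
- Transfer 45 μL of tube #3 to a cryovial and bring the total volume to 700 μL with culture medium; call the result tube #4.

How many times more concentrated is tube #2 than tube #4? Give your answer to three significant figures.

Step 1: 0.6 mL brought to 12 mL → factor 12/0.6 = 20
Step 2: 220 μL + 4800 μL = 5020 μL total → factor 5020/220 = 22.818
Step 3: 45 μL + 22.8 mL = 22845 μL total → factor 22845/45 = 507.67
Step 4: 45 μL brought to 700 μL → factor 700/45 = 15.556
Dilution factor to tube #2 = 456.36; to tube #4 = 3.6039 × 10^6
[tube #2]/[tube #4] = (factor to tube #4)/(factor to tube #2) = 3.6039 × 10^6/456.36 = 7.90 × 10^3

7.90 × 10^3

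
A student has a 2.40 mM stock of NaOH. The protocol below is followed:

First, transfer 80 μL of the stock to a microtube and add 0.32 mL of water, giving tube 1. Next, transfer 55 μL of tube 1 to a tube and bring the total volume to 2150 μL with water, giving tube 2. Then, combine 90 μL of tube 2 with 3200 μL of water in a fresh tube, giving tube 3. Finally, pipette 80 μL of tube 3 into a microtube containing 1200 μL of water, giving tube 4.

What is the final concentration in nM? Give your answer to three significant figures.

Step 1: 80 μL + 0.32 mL = 400 μL total → factor 400/80 = 5
Step 2: 55 μL brought to 2150 μL → factor 2150/55 = 39.091
Step 3: 90 μL + 3200 μL = 3290 μL total → factor 3290/90 = 36.556
Step 4: 80 μL + 1200 μL = 1280 μL total → factor 1280/80 = 16
Overall dilution factor = 5 × 39.091 × 36.556 × 16 = 1.1432 × 10^5
Final = 2.40 mM / 1.1432 × 10^5 = 2.099 × 10^-5 mM = 21.0 nM

21.0 nM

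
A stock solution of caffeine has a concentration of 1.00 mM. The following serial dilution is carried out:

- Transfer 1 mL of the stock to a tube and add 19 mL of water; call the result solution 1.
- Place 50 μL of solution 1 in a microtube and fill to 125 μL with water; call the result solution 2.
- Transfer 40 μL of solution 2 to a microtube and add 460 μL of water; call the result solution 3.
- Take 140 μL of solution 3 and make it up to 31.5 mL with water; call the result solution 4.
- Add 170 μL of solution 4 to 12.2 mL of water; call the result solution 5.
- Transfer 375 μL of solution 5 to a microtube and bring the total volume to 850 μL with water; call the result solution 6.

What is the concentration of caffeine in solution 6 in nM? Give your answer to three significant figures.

0.0431 nM

Step 1: 1 mL + 19 mL = 20 mL total → factor 20/1 = 20
Step 2: 50 μL brought to 125 μL → factor 125/50 = 2.5
Step 3: 40 μL + 460 μL = 500 μL total → factor 500/40 = 12.5
Step 4: 140 μL brought to 31.5 mL → factor 31500/140 = 225
Step 5: 170 μL + 12.2 mL = 12370 μL total → factor 12370/170 = 72.765
Step 6: 375 μL brought to 850 μL → factor 850/375 = 2.2667
Overall dilution factor = 20 × 2.5 × 12.5 × 225 × 72.765 × 2.2667 = 2.3194 × 10^7
Final = 1.00 mM / 2.3194 × 10^7 = 4.312 × 10^-8 mM = 0.0431 nM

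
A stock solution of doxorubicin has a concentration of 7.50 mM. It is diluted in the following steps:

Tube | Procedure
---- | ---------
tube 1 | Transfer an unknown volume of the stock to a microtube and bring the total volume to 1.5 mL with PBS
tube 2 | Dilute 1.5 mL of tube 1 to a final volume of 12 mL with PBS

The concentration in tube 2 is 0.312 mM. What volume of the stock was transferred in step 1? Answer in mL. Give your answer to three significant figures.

0.499 mL

Step 1: v brought to 1.5 mL → factor = 1.5 mL/v
Step 2: 1.5 mL brought to 12 mL → factor 12/1.5 = 8
Product of known-step factors = 8
Overall factor = 7.50 mM / (0.312 mM) = 24.038
Step-1 factor = 24.038 / 8 = 3.0048
v = 1.5 mL / 3.0048 = 0.499 mL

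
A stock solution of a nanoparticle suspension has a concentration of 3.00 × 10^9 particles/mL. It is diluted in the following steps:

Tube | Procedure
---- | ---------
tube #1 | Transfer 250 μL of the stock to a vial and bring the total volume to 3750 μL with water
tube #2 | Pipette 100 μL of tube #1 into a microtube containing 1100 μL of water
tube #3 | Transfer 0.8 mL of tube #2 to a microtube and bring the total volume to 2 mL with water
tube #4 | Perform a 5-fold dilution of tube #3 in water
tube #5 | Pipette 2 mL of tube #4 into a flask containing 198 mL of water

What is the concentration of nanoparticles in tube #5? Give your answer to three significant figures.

Step 1: 250 μL brought to 3750 μL → factor 3750/250 = 15
Step 2: 100 μL + 1100 μL = 1200 μL total → factor 1200/100 = 12
Step 3: 0.8 mL brought to 2 mL → factor 2/0.8 = 2.5
Step 4: 5-fold → factor 5
Step 5: 2 mL + 198 mL = 200 mL total → factor 200/2 = 100
Overall dilution factor = 15 × 12 × 2.5 × 5 × 100 = 2.25 × 10^5
Final = 3.00 × 10^9 particles/mL / 2.25 × 10^5 = 1.33 × 10^4 particles/mL

1.33 × 10^4 particles/mL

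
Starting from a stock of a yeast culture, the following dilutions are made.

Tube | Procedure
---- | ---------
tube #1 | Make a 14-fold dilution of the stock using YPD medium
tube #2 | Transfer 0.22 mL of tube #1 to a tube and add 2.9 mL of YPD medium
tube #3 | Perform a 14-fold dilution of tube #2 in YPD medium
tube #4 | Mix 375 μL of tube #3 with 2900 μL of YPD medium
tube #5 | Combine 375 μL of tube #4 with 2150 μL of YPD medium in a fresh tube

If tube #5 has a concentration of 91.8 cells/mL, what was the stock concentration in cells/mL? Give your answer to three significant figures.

Step 1: 14-fold → factor 14
Step 2: 0.22 mL + 2.9 mL = 3.12 mL total → factor 3.12/0.22 = 14.182
Step 3: 14-fold → factor 14
Step 4: 375 μL + 2900 μL = 3275 μL total → factor 3275/375 = 8.7333
Step 5: 375 μL + 2150 μL = 2525 μL total → factor 2525/375 = 6.7333
Overall dilution factor = 14 × 14.182 × 14 × 8.7333 × 6.7333 = 1.6345 × 10^5
Stock = 91.8 cells/mL × 1.6345 × 10^5 = 1.50 × 10^7 cells/mL

1.50 × 10^7 cells/mL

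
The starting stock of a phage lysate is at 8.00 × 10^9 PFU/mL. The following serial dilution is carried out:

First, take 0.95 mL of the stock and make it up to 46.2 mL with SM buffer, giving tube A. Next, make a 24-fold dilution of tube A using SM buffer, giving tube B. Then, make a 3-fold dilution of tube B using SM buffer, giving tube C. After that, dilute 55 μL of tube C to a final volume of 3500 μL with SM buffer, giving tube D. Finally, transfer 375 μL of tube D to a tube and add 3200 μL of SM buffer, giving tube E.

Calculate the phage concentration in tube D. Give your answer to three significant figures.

Step 1: 0.95 mL brought to 46.2 mL → factor 46.2/0.95 = 48.632
Step 2: 24-fold → factor 24
Step 3: 3-fold → factor 3
Step 4: 55 μL brought to 3500 μL → factor 3500/55 = 63.636
Dilution factor through tube D = 48.632 × 24 × 3 × 63.636 = 2.2282 × 10^5
[tube D] = 8.00 × 10^9 PFU/mL / 2.2282 × 10^5 = 3.59 × 10^4 PFU/mL

3.59 × 10^4 PFU/mL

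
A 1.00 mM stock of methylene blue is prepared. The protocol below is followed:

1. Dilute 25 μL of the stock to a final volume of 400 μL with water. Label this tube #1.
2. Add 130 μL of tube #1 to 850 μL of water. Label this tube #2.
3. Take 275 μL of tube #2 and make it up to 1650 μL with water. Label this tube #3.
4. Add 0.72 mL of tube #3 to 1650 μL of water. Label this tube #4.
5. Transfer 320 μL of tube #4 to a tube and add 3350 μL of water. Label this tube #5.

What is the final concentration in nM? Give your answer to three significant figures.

36.6 nM

Step 1: 25 μL brought to 400 μL → factor 400/25 = 16
Step 2: 130 μL + 850 μL = 980 μL total → factor 980/130 = 7.5385
Step 3: 275 μL brought to 1650 μL → factor 1650/275 = 6
Step 4: 0.72 mL + 1650 μL = 2.37 mL total → factor 2.37/0.72 = 3.2917
Step 5: 320 μL + 3350 μL = 3670 μL total → factor 3670/320 = 11.469
Overall dilution factor = 16 × 7.5385 × 6 × 3.2917 × 11.469 = 27320
Final = 1.00 mM / 27320 = 3.660 × 10^-5 mM = 36.6 nM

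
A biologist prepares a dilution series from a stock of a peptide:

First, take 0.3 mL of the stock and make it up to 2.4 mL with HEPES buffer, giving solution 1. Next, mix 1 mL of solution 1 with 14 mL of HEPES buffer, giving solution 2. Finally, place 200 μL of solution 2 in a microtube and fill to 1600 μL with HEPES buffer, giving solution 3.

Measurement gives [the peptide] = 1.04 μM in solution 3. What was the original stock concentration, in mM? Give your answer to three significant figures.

0.998 mM

Step 1: 0.3 mL brought to 2.4 mL → factor 2.4/0.3 = 8
Step 2: 1 mL + 14 mL = 15 mL total → factor 15/1 = 15
Step 3: 200 μL brought to 1600 μL → factor 1600/200 = 8
Overall dilution factor = 8 × 15 × 8 = 960
Stock = 1.04 μM × 960 = 998.4 μM = 0.998 mM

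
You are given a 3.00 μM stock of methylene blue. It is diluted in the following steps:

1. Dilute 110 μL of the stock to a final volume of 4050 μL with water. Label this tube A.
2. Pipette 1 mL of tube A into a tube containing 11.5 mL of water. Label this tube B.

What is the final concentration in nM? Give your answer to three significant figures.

6.52 nM

Step 1: 110 μL brought to 4050 μL → factor 4050/110 = 36.818
Step 2: 1 mL + 11.5 mL = 12.5 mL total → factor 12.5/1 = 12.5
Overall dilution factor = 36.818 × 12.5 = 460.23
Final = 3.00 μM / 460.23 = 0.006519 μM = 6.52 nM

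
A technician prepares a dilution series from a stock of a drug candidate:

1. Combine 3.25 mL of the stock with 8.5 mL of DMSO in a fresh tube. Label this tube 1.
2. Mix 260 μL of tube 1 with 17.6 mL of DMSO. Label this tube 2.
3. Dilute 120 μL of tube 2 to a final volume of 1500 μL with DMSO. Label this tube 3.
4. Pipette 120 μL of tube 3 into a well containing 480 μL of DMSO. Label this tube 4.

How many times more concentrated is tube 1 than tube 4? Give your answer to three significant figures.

Step 1: 3.25 mL + 8.5 mL = 11.75 mL total → factor 11.75/3.25 = 3.6154
Step 2: 260 μL + 17.6 mL = 17860 μL total → factor 17860/260 = 68.692
Step 3: 120 μL brought to 1500 μL → factor 1500/120 = 12.5
Step 4: 120 μL + 480 μL = 600 μL total → factor 600/120 = 5
Dilution factor to tube 1 = 3.6154; to tube 4 = 15522
[tube 1]/[tube 4] = (factor to tube 4)/(factor to tube 1) = 15522/3.6154 = 4.29 × 10^3

4.29 × 10^3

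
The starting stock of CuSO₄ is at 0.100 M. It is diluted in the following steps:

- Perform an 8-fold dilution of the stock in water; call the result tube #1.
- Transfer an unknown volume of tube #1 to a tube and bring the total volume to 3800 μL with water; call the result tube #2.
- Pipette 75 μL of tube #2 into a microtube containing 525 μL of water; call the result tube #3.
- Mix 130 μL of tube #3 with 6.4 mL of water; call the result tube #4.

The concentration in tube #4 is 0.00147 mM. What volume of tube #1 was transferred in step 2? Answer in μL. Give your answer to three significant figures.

180 μL

Step 1: 8-fold → factor 8
Step 2: v brought to 3800 μL → factor = 3800 μL/v
Step 3: 75 μL + 525 μL = 600 μL total → factor 600/75 = 8
Step 4: 130 μL + 6.4 mL = 6530 μL total → factor 6530/130 = 50.231
Product of known-step factors = 3214.8
Overall factor = 0.100 M / (0.00147 mM) = 68027
Step-2 factor = 68027 / 3214.8 = 21.161
v = 3800 μL / 21.161 = 180 μL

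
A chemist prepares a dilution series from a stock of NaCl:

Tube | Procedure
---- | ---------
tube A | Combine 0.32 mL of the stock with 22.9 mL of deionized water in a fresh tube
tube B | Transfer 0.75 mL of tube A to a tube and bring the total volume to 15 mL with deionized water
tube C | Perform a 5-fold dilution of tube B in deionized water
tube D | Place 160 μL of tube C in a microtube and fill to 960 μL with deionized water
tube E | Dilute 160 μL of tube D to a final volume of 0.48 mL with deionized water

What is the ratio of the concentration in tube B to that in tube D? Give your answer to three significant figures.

30.0

Step 1: 0.32 mL + 22.9 mL = 23.22 mL total → factor 23.22/0.32 = 72.562
Step 2: 0.75 mL brought to 15 mL → factor 15/0.75 = 20
Step 3: 5-fold → factor 5
Step 4: 160 μL brought to 960 μL → factor 960/160 = 6
Dilution factor to tube B = 1451.2; to tube D = 43538
[tube B]/[tube D] = (factor to tube D)/(factor to tube B) = 43538/1451.2 = 30.0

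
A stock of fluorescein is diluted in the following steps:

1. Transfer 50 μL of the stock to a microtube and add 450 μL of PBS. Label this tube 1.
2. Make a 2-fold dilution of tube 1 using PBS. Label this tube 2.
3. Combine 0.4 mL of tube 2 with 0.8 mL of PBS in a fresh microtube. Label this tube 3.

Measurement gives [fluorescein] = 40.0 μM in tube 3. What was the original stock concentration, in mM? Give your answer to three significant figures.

Step 1: 50 μL + 450 μL = 500 μL total → factor 500/50 = 10
Step 2: 2-fold → factor 2
Step 3: 0.4 mL + 0.8 mL = 1.2 mL total → factor 1.2/0.4 = 3
Overall dilution factor = 10 × 2 × 3 = 60
Stock = 40.0 μM × 60 = 2400 μM = 2.40 mM

2.40 mM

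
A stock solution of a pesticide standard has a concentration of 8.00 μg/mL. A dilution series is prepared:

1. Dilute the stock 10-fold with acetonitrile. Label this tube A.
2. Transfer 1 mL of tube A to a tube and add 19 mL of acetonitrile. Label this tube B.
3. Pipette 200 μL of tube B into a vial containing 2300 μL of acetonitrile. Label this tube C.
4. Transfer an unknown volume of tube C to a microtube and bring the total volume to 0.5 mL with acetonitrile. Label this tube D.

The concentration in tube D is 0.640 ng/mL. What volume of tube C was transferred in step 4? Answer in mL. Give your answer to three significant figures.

Step 1: 10-fold → factor 10
Step 2: 1 mL + 19 mL = 20 mL total → factor 20/1 = 20
Step 3: 200 μL + 2300 μL = 2500 μL total → factor 2500/200 = 12.5
Step 4: v brought to 0.5 mL → factor = 0.5 mL/v
Product of known-step factors = 2500
Overall factor = 8.00 μg/mL / (0.640 ng/mL) = 12500
Step-4 factor = 12500 / 2500 = 5
v = 0.5 mL / 5 = 0.100 mL

0.100 mL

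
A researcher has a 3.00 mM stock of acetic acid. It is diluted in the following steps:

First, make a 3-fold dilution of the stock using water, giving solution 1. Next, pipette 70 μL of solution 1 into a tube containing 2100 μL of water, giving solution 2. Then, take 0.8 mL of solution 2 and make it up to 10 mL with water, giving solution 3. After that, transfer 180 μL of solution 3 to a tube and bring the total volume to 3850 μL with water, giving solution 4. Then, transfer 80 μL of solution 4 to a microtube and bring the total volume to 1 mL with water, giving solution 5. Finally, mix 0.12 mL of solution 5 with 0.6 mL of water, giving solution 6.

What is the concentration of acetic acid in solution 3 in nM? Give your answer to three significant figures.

2.58 × 10^3 nM

Step 1: 3-fold → factor 3
Step 2: 70 μL + 2100 μL = 2170 μL total → factor 2170/70 = 31
Step 3: 0.8 mL brought to 10 mL → factor 10/0.8 = 12.5
Dilution factor through solution 3 = 3 × 31 × 12.5 = 1162.5
[solution 3] = 3.00 mM / 1162.5 = 0.002581 mM = 2.58 × 10^3 nM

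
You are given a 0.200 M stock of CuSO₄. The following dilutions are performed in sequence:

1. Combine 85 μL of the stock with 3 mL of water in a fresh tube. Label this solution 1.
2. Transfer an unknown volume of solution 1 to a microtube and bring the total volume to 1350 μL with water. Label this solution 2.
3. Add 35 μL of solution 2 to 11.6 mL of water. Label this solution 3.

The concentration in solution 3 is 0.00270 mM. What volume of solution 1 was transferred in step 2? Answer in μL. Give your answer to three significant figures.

Step 1: 85 μL + 3 mL = 3085 μL total → factor 3085/85 = 36.294
Step 2: v brought to 1350 μL → factor = 1350 μL/v
Step 3: 35 μL + 11.6 mL = 11635 μL total → factor 11635/35 = 332.43
Product of known-step factors = 12065
Overall factor = 0.200 M / (0.00270 mM) = 74074
Step-2 factor = 74074 / 12065 = 6.1395
v = 1350 μL / 6.1395 = 220 μL

220 μL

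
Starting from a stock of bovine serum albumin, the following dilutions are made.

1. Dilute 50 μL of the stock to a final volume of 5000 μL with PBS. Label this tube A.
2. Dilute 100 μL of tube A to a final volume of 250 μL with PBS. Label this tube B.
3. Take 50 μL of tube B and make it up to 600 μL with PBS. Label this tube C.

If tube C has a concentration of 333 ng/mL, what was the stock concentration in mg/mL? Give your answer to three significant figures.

0.999 mg/mL

Step 1: 50 μL brought to 5000 μL → factor 5000/50 = 100
Step 2: 100 μL brought to 250 μL → factor 250/100 = 2.5
Step 3: 50 μL brought to 600 μL → factor 600/50 = 12
Overall dilution factor = 100 × 2.5 × 12 = 3000
Stock = 333 ng/mL × 3000 = 9.990 × 10^5 ng/mL = 0.999 mg/mL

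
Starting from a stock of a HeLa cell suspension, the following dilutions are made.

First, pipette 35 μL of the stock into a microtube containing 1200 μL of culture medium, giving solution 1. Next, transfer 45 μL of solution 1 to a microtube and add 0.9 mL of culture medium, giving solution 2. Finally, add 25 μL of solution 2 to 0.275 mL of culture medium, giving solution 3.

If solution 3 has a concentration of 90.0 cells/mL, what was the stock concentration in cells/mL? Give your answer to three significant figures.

Step 1: 35 μL + 1200 μL = 1235 μL total → factor 1235/35 = 35.286
Step 2: 45 μL + 0.9 mL = 945 μL total → factor 945/45 = 21
Step 3: 25 μL + 0.275 mL = 300 μL total → factor 300/25 = 12
Overall dilution factor = 35.286 × 21 × 12 = 8892
Stock = 90.0 cells/mL × 8892 = 8.00 × 10^5 cells/mL

8.00 × 10^5 cells/mL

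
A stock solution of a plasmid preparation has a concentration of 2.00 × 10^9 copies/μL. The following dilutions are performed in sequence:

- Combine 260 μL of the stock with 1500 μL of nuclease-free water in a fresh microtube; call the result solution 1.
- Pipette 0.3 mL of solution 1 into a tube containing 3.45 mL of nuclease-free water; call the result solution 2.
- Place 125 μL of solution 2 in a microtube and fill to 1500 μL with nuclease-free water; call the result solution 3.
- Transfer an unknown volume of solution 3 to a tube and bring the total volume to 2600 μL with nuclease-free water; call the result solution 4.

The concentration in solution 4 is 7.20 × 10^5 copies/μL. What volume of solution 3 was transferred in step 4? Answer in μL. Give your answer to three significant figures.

950 μL

Step 1: 260 μL + 1500 μL = 1760 μL total → factor 1760/260 = 6.7692
Step 2: 0.3 mL + 3.45 mL = 3.75 mL total → factor 3.75/0.3 = 12.5
Step 3: 125 μL brought to 1500 μL → factor 1500/125 = 12
Step 4: v brought to 2600 μL → factor = 2600 μL/v
Product of known-step factors = 1015.4
Overall factor = 2.00 × 10^9 copies/μL / (7.20 × 10^5 copies/μL) = 2777.8
Step-4 factor = 2777.8 / 1015.4 = 2.7357
v = 2600 μL / 2.7357 = 950 μL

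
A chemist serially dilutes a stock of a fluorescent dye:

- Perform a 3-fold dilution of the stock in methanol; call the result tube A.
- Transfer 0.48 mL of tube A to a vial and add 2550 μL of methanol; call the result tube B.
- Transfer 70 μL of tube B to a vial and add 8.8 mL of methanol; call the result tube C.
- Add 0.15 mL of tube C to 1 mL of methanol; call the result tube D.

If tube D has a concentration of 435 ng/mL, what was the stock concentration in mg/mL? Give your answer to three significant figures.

Step 1: 3-fold → factor 3
Step 2: 0.48 mL + 2550 μL = 3.03 mL total → factor 3.03/0.48 = 6.3125
Step 3: 70 μL + 8.8 mL = 8870 μL total → factor 8870/70 = 126.71
Step 4: 0.15 mL + 1 mL = 1.15 mL total → factor 1.15/0.15 = 7.6667
Overall dilution factor = 3 × 6.3125 × 126.71 × 7.6667 = 18397
Stock = 435 ng/mL × 18397 = 8.003 × 10^6 ng/mL = 8.00 mg/mL

8.00 mg/mL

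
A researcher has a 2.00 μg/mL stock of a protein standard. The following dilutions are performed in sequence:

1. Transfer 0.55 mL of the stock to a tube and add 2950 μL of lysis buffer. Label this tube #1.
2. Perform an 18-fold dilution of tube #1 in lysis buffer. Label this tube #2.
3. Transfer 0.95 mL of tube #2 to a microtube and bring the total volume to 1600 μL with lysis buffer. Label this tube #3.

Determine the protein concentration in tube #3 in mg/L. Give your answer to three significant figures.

Step 1: 0.55 mL + 2950 μL = 3.5 mL total → factor 3.5/0.55 = 6.3636
Step 2: 18-fold → factor 18
Step 3: 0.95 mL brought to 1600 μL → factor 1.6/0.95 = 1.6842
Overall dilution factor = 6.3636 × 18 × 1.6842 = 192.92
Final = 2.00 μg/mL / 192.92 = 0.01037 μg/mL = 0.0104 mg/L

0.0104 mg/L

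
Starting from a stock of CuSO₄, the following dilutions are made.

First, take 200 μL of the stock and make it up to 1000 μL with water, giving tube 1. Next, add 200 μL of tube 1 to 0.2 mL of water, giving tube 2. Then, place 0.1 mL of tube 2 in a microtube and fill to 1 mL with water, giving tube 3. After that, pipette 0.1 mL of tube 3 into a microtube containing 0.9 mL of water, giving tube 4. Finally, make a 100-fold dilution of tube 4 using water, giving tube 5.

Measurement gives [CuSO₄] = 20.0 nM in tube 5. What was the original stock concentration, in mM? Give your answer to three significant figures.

2.00 mM

Step 1: 200 μL brought to 1000 μL → factor 1000/200 = 5
Step 2: 200 μL + 0.2 mL = 400 μL total → factor 400/200 = 2
Step 3: 0.1 mL brought to 1 mL → factor 1/0.1 = 10
Step 4: 0.1 mL + 0.9 mL = 1 mL total → factor 1/0.1 = 10
Step 5: 100-fold → factor 100
Overall dilution factor = 5 × 2 × 10 × 10 × 100 = 1 × 10^5
Stock = 20.0 nM × 1 × 10^5 = 2.000 × 10^6 nM = 2.00 mM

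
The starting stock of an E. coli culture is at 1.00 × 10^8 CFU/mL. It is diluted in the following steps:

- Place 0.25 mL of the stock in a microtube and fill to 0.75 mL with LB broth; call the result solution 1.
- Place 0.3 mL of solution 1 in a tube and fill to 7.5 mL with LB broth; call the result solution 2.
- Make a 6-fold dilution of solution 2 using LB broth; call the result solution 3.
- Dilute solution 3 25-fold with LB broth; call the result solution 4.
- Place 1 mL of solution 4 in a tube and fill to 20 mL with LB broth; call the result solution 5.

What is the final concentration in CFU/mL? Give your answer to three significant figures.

444 CFU/mL

Step 1: 0.25 mL brought to 0.75 mL → factor 0.75/0.25 = 3
Step 2: 0.3 mL brought to 7.5 mL → factor 7.5/0.3 = 25
Step 3: 6-fold → factor 6
Step 4: 25-fold → factor 25
Step 5: 1 mL brought to 20 mL → factor 20/1 = 20
Overall dilution factor = 3 × 25 × 6 × 25 × 20 = 2.25 × 10^5
Final = 1.00 × 10^8 CFU/mL / 2.25 × 10^5 = 444 CFU/mL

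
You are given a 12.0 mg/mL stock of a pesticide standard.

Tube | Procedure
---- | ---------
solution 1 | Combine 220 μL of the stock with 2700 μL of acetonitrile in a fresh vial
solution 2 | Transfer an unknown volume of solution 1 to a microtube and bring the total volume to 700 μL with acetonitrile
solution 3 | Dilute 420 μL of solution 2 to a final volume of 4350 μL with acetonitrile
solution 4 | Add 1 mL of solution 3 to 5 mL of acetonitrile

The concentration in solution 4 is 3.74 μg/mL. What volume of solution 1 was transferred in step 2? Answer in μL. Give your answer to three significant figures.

180 μL

Step 1: 220 μL + 2700 μL = 2920 μL total → factor 2920/220 = 13.273
Step 2: v brought to 700 μL → factor = 700 μL/v
Step 3: 420 μL brought to 4350 μL → factor 4350/420 = 10.357
Step 4: 1 mL + 5 mL = 6 mL total → factor 6/1 = 6
Product of known-step factors = 824.81
Overall factor = 12.0 mg/mL / (3.74 μg/mL) = 3208.6
Step-2 factor = 3208.6 / 824.81 = 3.8901
v = 700 μL / 3.8901 = 180 μL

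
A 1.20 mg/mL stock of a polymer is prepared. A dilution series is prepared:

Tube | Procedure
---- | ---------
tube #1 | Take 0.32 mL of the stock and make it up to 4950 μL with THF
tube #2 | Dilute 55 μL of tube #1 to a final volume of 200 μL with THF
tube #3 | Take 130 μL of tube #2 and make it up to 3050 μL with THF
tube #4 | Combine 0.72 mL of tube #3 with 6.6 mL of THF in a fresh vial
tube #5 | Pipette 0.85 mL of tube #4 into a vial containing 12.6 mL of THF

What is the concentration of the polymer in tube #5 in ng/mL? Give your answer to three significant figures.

5.65 ng/mL

Step 1: 0.32 mL brought to 4950 μL → factor 4.95/0.32 = 15.469
Step 2: 55 μL brought to 200 μL → factor 200/55 = 3.6364
Step 3: 130 μL brought to 3050 μL → factor 3050/130 = 23.462
Step 4: 0.72 mL + 6.6 mL = 7.32 mL total → factor 7.32/0.72 = 10.167
Step 5: 0.85 mL + 12.6 mL = 13.45 mL total → factor 13.45/0.85 = 15.824
Overall dilution factor = 15.469 × 3.6364 × 23.462 × 10.167 × 15.824 = 2.1231 × 10^5
Final = 1.20 mg/mL / 2.1231 × 10^5 = 5.652 × 10^-6 mg/mL = 5.65 ng/mL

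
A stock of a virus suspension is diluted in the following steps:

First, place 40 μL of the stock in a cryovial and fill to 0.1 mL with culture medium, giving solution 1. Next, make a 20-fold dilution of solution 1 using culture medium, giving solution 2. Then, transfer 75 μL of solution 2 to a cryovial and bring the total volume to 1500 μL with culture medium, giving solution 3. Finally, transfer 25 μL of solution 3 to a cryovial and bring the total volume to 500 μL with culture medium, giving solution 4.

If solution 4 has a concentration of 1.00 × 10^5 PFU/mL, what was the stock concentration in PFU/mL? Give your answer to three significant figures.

Step 1: 40 μL brought to 0.1 mL → factor 100/40 = 2.5
Step 2: 20-fold → factor 20
Step 3: 75 μL brought to 1500 μL → factor 1500/75 = 20
Step 4: 25 μL brought to 500 μL → factor 500/25 = 20
Overall dilution factor = 2.5 × 20 × 20 × 20 = 20000
Stock = 1.00 × 10^5 PFU/mL × 20000 = 2.00 × 10^9 PFU/mL

2.00 × 10^9 PFU/mL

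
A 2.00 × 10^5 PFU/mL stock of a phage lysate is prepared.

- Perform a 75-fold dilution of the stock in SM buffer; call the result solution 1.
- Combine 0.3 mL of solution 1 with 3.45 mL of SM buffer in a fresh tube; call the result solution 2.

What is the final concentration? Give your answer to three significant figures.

Step 1: 75-fold → factor 75
Step 2: 0.3 mL + 3.45 mL = 3.75 mL total → factor 3.75/0.3 = 12.5
Overall dilution factor = 75 × 12.5 = 937.5
Final = 2.00 × 10^5 PFU/mL / 937.5 = 213 PFU/mL

213 PFU/mL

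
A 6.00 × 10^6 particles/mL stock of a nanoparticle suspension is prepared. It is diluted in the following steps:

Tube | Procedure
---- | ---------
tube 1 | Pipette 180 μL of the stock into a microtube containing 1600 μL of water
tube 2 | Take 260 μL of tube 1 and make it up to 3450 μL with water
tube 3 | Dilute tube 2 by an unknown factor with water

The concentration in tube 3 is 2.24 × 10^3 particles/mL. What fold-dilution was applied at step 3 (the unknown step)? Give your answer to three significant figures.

Step 1: 180 μL + 1600 μL = 1780 μL total → factor 1780/180 = 9.8889
Step 2: 260 μL brought to 3450 μL → factor 3450/260 = 13.269
Step 3: unknown factor x
Product of known-step factors = 131.22
Overall factor = 6.00 × 10^6 particles/mL / (2.24 × 10^3 particles/mL) = 2678.6
x = 2678.6 / 131.22 = 20.4

20.4-fold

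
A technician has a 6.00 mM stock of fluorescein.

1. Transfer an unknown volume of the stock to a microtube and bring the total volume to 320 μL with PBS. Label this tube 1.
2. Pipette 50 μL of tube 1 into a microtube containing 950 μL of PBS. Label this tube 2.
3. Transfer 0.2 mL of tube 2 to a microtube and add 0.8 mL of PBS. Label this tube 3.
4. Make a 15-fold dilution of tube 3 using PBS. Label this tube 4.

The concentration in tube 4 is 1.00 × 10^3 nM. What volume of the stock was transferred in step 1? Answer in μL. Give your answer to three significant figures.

80.0 μL

Step 1: v brought to 320 μL → factor = 320 μL/v
Step 2: 50 μL + 950 μL = 1000 μL total → factor 1000/50 = 20
Step 3: 0.2 mL + 0.8 mL = 1 mL total → factor 1/0.2 = 5
Step 4: 15-fold → factor 15
Product of known-step factors = 1500
Overall factor = 6.00 mM / (1.00 × 10^3 nM) = 6000
Step-1 factor = 6000 / 1500 = 4
v = 320 μL / 4 = 80.0 μL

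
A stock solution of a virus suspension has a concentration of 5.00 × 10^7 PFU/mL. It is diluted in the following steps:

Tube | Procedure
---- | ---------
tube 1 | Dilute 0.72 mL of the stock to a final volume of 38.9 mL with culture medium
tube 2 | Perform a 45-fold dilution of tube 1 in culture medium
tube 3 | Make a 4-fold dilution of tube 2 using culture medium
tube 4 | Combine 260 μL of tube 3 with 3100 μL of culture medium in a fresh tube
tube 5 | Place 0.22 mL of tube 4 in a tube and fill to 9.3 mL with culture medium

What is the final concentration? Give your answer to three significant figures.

Step 1: 0.72 mL brought to 38.9 mL → factor 38.9/0.72 = 54.028
Step 2: 45-fold → factor 45
Step 3: 4-fold → factor 4
Step 4: 260 μL + 3100 μL = 3360 μL total → factor 3360/260 = 12.923
Step 5: 0.22 mL brought to 9.3 mL → factor 9.3/0.22 = 42.273
Overall dilution factor = 54.028 × 45 × 4 × 12.923 × 42.273 = 5.3127 × 10^6
Final = 5.00 × 10^7 PFU/mL / 5.3127 × 10^6 = 9.41 PFU/mL

9.41 PFU/mL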